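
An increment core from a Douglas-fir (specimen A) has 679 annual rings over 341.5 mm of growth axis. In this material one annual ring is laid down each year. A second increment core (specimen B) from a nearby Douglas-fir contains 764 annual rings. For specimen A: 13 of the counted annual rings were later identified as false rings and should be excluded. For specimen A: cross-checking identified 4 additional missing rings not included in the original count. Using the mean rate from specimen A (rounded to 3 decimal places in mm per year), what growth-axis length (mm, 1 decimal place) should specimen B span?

Specimen A: correcting the raw count gives 679 − 13 + 4 = 670 true annual rings.
A: Mean rate = 341.5 mm / 670 years ≈ 0.510 mm per year.
Length of B = 0.510 × 764 = 389.6 mm.

389.6 mm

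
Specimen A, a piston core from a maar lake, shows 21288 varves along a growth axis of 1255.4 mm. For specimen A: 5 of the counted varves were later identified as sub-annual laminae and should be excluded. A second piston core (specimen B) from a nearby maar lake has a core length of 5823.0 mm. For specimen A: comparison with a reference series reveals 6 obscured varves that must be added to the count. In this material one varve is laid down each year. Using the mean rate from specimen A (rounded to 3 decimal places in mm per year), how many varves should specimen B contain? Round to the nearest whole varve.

Specimen A: correcting the raw count gives 21288 − 5 + 6 = 21289 true varves.
A: Extension rate ≈ 1255.4 / 21289 = 0.059 mm/yr.
B spans 5823.0 / 0.059 = 98694.92 years ≈ 98695 varves.

98695 varves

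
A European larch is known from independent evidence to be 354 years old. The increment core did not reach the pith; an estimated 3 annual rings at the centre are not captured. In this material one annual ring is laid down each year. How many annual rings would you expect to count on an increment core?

Expected annual rings over 354 years: 354.
354 − 3 missed = 351 annual rings expected in the prepared section.

351 annual rings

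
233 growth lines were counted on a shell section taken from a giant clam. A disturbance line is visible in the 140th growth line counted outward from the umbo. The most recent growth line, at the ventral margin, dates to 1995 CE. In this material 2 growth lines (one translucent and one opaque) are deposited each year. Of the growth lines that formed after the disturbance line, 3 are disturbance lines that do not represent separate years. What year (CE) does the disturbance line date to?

1950 CE

Between growth line 140 and the ventral margin there are 233 − 140 = 93 growth lines.
Removing the 3 false growth lines leaves 93 − 3 = 90 true growth lines beyond the disturbance line.
Dividing by 2 growth lines per year: 90 / 2 = 45 years.
1995 − 45 = 1950 CE.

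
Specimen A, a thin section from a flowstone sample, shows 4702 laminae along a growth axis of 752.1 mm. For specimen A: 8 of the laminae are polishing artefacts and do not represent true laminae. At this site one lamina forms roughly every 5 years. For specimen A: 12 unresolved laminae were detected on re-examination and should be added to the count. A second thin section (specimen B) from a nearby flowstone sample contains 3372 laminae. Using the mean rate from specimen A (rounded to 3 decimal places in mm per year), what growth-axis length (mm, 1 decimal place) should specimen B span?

539.5 mm

Specimen A: adjusted count: 4702 − 8 + 12 = 4706 laminae.
Specimen A: multiplying by 5 years per lamina: 4706 × 5 = 23530 years.
A: Mean rate = 752.1 mm / 23530 years ≈ 0.032 mm per year.
Specimen B: 3372 laminae at 5 years each span 3372 × 5 = 16860 years. For B, 0.032 mm/year × 16860 years = 539.5 mm.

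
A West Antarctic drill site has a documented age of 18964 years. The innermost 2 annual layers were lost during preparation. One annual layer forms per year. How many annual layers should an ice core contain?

18962 annual layers

One annual layer per year gives 18964 annual layers over 18964 years.
18964 − 2 missed = 18962 annual layers expected in the prepared section.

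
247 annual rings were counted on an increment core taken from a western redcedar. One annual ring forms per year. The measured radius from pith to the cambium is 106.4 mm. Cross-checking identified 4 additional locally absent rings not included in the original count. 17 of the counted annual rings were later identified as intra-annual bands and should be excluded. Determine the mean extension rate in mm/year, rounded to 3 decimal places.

Correcting the raw count gives 247 − 17 + 4 = 234 true annual rings.
Mean rate = 106.4 mm / 234 years ≈ 0.455 mm/year.

0.455 mm/year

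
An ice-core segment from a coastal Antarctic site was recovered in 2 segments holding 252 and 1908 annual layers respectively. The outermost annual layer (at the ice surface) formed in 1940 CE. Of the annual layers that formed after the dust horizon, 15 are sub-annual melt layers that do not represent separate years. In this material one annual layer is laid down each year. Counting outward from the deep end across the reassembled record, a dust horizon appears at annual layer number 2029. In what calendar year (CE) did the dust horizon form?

Total annual layers = 252 + 1908 = 2160.
2160 − 2029 = 131 annual layers lie beyond the dust horizon toward the ice surface.
131 − 15 false = 116 true annual layers after the dust horizon.
Counting back 116 years from 1940 CE places the dust horizon in 1940 − 116 = 1824 CE.

1824 CE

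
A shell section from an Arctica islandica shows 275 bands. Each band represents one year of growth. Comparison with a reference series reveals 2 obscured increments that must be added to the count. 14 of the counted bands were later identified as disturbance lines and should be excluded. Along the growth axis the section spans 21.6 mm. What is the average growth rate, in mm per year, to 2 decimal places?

True band count = 275 − 14 + 2 = 263.
Mean rate = 21.6 mm / 263 years ≈ 0.08 mm per year.

0.08 mm per year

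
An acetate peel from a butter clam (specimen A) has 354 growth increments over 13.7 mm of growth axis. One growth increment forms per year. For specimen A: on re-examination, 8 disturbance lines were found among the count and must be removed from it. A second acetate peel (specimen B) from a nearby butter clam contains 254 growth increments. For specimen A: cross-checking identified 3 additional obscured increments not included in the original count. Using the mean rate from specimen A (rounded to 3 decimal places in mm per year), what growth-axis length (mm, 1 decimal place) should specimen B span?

9.9 mm

Specimen A: after corrections the count is 354 − 8 + 3 = 349 growth increments.
A: Mean rate = 13.7 mm / 349 years ≈ 0.039 mm/yr.
Length of B = 0.039 × 254 = 9.9 mm.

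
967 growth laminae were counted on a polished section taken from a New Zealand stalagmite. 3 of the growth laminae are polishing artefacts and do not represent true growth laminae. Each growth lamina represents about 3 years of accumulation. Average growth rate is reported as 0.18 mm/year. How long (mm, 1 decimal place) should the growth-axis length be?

520.6 mm

Correcting the raw count gives 967 − 3 = 964 true growth laminae.
964 growth laminae at 3 years each span 964 × 3 = 2892 years.
2892 years at 0.18 mm/year gives 0.18 × 2892 = 520.6 mm.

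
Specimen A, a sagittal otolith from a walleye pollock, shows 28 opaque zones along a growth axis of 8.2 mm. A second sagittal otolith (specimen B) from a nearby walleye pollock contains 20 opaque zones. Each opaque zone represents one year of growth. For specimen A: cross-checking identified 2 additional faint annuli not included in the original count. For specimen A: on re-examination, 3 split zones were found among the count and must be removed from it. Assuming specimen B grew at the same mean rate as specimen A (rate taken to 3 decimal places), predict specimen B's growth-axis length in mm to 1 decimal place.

6.1 mm

Specimen A: adjusted count: 28 − 3 + 2 = 27 opaque zones.
A: 8.2 mm over 27 years gives 8.2 / 27 ≈ 0.304 mm/yr.
Length of B = 0.304 × 20 = 6.1 mm.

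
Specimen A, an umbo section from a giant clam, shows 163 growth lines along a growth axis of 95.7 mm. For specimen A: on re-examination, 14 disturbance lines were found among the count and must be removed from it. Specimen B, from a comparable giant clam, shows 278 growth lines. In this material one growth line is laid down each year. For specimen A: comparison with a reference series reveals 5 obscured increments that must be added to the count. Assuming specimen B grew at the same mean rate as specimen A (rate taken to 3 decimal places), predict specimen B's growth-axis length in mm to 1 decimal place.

172.6 mm

Specimen A: after corrections the count is 163 − 14 + 5 = 154 growth lines.
A: 95.7 mm over 154 years gives 95.7 / 154 ≈ 0.621 mm/yr.
Length of B = 0.621 × 278 = 172.6 mm.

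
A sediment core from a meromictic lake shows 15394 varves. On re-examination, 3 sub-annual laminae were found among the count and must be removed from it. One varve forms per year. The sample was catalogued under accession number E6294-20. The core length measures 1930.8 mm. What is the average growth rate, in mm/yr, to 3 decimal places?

0.125 mm/yr

True varve count = 15394 − 3 = 15391.
Extension rate ≈ 1930.8 / 15391 = 0.125 mm/yr.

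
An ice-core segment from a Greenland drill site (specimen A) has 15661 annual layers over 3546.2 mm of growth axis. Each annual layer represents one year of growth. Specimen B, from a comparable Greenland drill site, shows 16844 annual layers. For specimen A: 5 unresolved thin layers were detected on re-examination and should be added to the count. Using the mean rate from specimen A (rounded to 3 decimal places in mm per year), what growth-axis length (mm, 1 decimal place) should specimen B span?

3806.7 mm

Specimen A: true annual layer count = 15661 + 5 = 15666.
A: Mean rate = 3546.2 mm / 15666 years ≈ 0.226 mm/yr.
For B, 0.226 mm/year × 16844 years = 3806.7 mm.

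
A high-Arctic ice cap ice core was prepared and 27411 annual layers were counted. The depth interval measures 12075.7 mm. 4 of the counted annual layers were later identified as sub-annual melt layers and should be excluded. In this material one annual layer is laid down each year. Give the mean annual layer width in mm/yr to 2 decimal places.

0.44 mm/yr

Correcting the raw count gives 27411 − 4 = 27407 true annual layers.
12075.7 mm over 27407 years gives 12075.7 / 27407 ≈ 0.44 mm/yr.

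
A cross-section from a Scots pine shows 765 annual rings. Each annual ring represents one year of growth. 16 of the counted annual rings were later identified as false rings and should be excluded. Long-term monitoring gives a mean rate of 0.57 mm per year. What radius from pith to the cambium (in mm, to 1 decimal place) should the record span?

426.9 mm

True annual ring count = 765 − 16 = 749.
749 years at 0.57 mm/year gives 0.57 × 749 = 426.9 mm.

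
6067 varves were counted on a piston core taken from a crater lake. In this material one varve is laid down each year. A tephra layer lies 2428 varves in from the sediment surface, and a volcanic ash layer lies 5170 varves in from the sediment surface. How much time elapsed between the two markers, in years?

2742 years

Separation: 5170 − 2428 = 2742 varves.
At one varve per year, 2742 years elapsed between them.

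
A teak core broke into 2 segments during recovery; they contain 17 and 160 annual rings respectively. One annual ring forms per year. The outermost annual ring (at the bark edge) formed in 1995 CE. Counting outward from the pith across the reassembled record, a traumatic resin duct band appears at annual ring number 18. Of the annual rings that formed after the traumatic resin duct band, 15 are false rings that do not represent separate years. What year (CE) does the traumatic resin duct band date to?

Total annual rings = 17 + 160 = 177.
Between annual ring 18 and the bark edge there are 177 − 18 = 159 annual rings.
Excluding 15 false annual rings: 159 − 15 = 144.
Counting back 144 years from 1995 CE places the traumatic resin duct band in 1995 − 144 = 1851 CE.

1851 CE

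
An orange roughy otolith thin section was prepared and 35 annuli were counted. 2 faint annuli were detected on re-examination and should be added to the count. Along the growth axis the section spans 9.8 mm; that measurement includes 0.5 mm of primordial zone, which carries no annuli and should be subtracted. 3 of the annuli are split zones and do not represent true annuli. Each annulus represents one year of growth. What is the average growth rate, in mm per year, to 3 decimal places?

0.274 mm per year

Correcting the raw count gives 35 − 3 + 2 = 34 true annuli.
The growth record spans 9.8 − 0.5 = 9.3 mm.
Mean rate = 9.3 mm / 34 years ≈ 0.274 mm per year.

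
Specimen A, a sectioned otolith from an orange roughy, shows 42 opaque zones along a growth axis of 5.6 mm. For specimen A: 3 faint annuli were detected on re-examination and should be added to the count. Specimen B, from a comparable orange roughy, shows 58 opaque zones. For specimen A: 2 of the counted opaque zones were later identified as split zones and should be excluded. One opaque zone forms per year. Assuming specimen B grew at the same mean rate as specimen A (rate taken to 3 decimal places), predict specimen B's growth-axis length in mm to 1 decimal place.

Specimen A: true opaque zone count = 42 − 2 + 3 = 43.
A: Mean rate = 5.6 mm / 43 years ≈ 0.130 mm/year.
Length of B = 0.130 × 58 = 7.5 mm.

7.5 mm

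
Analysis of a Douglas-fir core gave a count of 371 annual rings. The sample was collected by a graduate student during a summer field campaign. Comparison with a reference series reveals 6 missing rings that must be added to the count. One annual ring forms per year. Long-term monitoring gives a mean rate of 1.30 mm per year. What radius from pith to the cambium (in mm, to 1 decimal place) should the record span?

True annual ring count = 371 + 6 = 377.
Predicted length = 1.30 mm/year × 377 years = 490.1 mm.

490.1 mm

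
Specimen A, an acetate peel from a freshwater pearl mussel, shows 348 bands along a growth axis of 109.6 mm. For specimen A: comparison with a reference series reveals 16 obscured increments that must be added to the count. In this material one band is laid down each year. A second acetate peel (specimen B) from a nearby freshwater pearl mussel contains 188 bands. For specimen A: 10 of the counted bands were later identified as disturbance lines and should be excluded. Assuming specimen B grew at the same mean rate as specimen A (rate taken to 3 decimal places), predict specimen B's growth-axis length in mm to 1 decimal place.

Specimen A: true band count = 348 − 10 + 16 = 354.
A: Extension rate ≈ 109.6 / 354 = 0.310 mm/year.
Length of B = 0.310 × 188 = 58.3 mm.

58.3 mm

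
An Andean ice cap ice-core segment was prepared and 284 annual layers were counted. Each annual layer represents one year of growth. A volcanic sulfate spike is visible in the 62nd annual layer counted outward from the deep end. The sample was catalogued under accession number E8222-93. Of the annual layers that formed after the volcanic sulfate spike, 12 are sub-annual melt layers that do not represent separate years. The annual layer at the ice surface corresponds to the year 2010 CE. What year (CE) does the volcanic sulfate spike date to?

Between annual layer 62 and the ice surface there are 284 − 62 = 222 annual layers.
222 − 12 false = 210 true annual layers after the volcanic sulfate spike.
Counting back 210 years from 2010 CE places the volcanic sulfate spike in 2010 − 210 = 1800 CE.

1800 CE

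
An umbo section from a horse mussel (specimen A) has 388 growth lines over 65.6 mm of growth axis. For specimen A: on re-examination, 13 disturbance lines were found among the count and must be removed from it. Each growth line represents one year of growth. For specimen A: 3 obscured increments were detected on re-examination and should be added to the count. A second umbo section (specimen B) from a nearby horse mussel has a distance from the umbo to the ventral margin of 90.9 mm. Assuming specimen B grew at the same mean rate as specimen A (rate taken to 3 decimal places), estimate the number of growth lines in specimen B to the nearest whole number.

Specimen A: adjusted count: 388 − 13 + 3 = 378 growth lines.
A: Extension rate ≈ 65.6 / 378 = 0.174 mm per year.
B spans 90.9 / 0.174 = 522.41 years ≈ 522 growth lines.

522 growth lines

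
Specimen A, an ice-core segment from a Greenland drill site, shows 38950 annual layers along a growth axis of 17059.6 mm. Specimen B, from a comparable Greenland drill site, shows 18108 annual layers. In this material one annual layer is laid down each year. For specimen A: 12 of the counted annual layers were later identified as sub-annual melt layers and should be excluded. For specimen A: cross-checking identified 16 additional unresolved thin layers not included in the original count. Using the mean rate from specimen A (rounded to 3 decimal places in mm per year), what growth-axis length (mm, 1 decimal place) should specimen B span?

Specimen A: after corrections the count is 38950 − 12 + 16 = 38954 annual layers.
A: Extension rate ≈ 17059.6 / 38954 = 0.438 mm/year.
For B, 0.438 mm/year × 18108 years = 7931.3 mm.

7931.3 mm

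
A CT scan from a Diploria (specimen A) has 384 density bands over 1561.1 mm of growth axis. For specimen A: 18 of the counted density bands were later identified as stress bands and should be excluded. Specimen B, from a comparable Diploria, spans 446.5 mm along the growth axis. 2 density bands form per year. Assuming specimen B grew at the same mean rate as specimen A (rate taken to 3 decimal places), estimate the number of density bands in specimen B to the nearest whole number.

105 density bands

Specimen A: after corrections the count is 384 − 18 = 366 density bands.
Specimen A: with 2 density bands per year, 366 / 2 = 183 years.
A: Mean rate = 1561.1 mm / 183 years ≈ 8.531 mm/year.
For B, 446.5 / 8.531 = 52.34 years; at 2 density bands per year that is 52.34 × 2 ≈ 105 density bands.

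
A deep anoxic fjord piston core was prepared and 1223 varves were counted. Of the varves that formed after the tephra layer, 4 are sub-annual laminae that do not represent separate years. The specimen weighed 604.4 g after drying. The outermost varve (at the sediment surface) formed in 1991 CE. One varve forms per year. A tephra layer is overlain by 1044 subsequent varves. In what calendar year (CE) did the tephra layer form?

951 CE

1044 varves formed after the tephra layer.
Removing the 4 false varves leaves 1044 − 4 = 1040 true varves beyond the tephra layer.
The varve at the sediment surface is 1991 CE, so the tephra layer dates to 1991 − 1040 = 951 CE.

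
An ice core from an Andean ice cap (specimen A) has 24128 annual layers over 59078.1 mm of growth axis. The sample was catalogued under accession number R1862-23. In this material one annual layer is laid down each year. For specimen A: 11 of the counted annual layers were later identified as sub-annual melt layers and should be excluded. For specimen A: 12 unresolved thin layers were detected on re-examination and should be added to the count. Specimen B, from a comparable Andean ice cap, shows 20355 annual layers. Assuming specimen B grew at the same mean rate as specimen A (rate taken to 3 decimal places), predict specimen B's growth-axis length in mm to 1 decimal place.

49829.0 mm

Specimen A: true annual layer count = 24128 − 11 + 12 = 24129.
A: 59078.1 mm over 24129 years gives 59078.1 / 24129 ≈ 2.448 mm/yr.
For B, 2.448 mm/year × 20355 years = 49829.0 mm.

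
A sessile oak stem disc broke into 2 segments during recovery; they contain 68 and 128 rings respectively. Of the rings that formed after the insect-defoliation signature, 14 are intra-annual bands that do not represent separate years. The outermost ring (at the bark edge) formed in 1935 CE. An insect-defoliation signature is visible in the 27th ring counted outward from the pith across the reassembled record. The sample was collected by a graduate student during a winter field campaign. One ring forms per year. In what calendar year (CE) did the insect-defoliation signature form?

1780 CE

Total rings = 68 + 128 = 196.
Between ring 27 and the bark edge there are 196 − 27 = 169 rings.
Excluding 14 false rings: 169 − 14 = 155.
The ring at the bark edge is 1935 CE, so the insect-defoliation signature dates to 1935 − 155 = 1780 CE.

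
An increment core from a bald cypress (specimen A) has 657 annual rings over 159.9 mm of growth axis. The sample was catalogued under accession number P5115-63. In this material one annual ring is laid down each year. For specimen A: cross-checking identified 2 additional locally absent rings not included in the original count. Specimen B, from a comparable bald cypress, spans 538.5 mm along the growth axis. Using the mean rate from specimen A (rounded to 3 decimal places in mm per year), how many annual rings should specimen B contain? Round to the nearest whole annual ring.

2216 annual rings

Specimen A: true annual ring count = 657 + 2 = 659.
A: Mean rate = 159.9 mm / 659 years ≈ 0.243 mm/year.
B spans 538.5 / 0.243 = 2216.05 years ≈ 2216 annual rings.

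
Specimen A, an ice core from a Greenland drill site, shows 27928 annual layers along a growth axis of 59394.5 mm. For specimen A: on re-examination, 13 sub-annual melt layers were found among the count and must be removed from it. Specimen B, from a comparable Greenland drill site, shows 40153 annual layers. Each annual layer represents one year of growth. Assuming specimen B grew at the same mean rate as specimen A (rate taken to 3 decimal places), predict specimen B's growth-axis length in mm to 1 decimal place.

Specimen A: adjusted count: 27928 − 13 = 27915 annual layers.
A: Mean rate = 59394.5 mm / 27915 years ≈ 2.128 mm/year.
Length of B = 2.128 × 40153 = 85445.6 mm.

85445.6 mm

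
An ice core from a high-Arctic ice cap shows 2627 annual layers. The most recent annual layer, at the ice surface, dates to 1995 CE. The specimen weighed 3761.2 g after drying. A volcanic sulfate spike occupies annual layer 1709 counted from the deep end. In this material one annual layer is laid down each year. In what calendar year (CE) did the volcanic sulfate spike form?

The volcanic sulfate spike sits at annual layer 1709 from the deep end, so 2627 − 1709 = 918 annual layers formed after it.
The annual layer at the ice surface is 1995 CE, so the volcanic sulfate spike dates to 1995 − 918 = 1077 CE.

1077 CE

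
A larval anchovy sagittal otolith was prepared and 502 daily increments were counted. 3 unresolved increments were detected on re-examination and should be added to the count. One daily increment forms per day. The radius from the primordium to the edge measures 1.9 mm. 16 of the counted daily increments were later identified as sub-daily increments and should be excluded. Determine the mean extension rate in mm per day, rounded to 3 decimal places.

Adjusted count: 502 − 16 + 3 = 489 daily increments.
1.9 mm over 489 days gives 1.9 / 489 ≈ 0.004 mm per day.

0.004 mm per day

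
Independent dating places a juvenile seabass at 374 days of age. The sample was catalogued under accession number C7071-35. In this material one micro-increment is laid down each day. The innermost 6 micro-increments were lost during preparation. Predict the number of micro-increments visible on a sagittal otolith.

368 micro-increments

Expected micro-increments over 374 days: 374.
374 − 6 missed = 368 micro-increments expected in the prepared section.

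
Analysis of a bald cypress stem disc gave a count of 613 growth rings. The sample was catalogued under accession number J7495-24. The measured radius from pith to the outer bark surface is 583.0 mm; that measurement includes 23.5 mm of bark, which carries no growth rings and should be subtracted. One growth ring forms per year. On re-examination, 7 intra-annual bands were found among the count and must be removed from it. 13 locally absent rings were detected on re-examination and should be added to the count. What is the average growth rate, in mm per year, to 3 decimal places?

True growth ring count = 613 − 7 + 13 = 619.
Net length = 583.0 − 23.5 = 559.5 mm.
Mean rate = 559.5 mm / 619 years ≈ 0.904 mm per year.

0.904 mm per year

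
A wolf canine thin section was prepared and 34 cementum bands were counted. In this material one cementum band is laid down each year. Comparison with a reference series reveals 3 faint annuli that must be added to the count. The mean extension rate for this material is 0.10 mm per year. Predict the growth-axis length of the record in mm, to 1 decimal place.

After corrections the count is 34 + 3 = 37 cementum bands.
37 years at 0.10 mm/year gives 0.10 × 37 = 3.7 mm.

3.7 mm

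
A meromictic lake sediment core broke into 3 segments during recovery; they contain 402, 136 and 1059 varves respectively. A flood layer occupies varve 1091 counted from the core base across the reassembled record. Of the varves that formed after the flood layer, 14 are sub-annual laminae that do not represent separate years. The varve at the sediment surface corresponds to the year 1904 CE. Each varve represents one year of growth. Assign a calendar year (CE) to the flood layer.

Total varves = 402 + 136 + 1059 = 1597.
The flood layer sits at varve 1091 from the core base, so 1597 − 1091 = 506 varves formed after it.
506 − 14 false = 492 true varves after the flood layer.
Counting back 492 years from 1904 CE places the flood layer in 1904 − 492 = 1412 CE.

1412 CE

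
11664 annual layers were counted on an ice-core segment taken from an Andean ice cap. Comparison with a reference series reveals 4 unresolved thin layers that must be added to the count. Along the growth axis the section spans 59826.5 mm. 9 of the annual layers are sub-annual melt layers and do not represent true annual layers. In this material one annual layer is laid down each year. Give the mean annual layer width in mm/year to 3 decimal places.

After corrections the count is 11664 − 9 + 4 = 11659 annual layers.
Mean rate = 59826.5 mm / 11659 years ≈ 5.131 mm/year.

5.131 mm/year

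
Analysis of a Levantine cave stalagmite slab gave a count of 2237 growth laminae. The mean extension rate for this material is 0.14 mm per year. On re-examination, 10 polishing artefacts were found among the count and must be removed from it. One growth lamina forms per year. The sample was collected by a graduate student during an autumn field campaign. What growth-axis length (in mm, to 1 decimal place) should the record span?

After corrections the count is 2237 − 10 = 2227 growth laminae.
2227 years at 0.14 mm/year gives 0.14 × 2227 = 311.8 mm.

311.8 mm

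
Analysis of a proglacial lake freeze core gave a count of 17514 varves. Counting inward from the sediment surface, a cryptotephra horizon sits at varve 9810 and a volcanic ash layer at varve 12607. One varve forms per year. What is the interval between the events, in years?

12607 − 9810 = 2797 varves lie between the two events.
At one varve per year, 2797 years elapsed between them.

2797 yr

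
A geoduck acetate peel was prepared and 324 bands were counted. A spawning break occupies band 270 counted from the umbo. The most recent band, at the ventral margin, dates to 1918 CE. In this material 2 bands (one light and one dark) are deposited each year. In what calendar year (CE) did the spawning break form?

1891 CE

The spawning break sits at band 270 from the umbo, so 324 − 270 = 54 bands formed after it.
54 bands at 2 per year is 54 / 2 = 27 years.
The band at the ventral margin is 1918 CE, so the spawning break dates to 1918 − 27 = 1891 CE.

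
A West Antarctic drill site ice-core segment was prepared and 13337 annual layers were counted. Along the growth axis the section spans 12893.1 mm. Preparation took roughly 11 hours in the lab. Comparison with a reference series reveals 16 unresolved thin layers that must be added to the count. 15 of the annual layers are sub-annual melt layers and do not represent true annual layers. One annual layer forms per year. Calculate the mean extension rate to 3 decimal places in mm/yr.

0.967 mm/yr

True annual layer count = 13337 − 15 + 16 = 13338.
Mean rate = 12893.1 mm / 13338 years ≈ 0.967 mm/yr.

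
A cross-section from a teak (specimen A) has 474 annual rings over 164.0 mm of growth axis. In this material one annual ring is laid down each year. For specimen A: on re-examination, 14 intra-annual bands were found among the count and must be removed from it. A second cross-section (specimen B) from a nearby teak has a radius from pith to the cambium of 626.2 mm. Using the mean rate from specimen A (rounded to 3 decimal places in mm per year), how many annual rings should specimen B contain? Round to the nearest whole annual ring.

1754 annual rings

Specimen A: correcting the raw count gives 474 − 14 = 460 true annual rings.
A: 164.0 mm over 460 years gives 164.0 / 460 ≈ 0.357 mm/yr.
Specimen B: 626.2 mm / 0.357 mm per year = 1754.06 years ≈ 1754 annual rings.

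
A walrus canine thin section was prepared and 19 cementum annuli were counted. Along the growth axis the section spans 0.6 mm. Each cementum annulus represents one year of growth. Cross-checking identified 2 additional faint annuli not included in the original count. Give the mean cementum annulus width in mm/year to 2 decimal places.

0.03 mm/year

Correcting the raw count gives 19 + 2 = 21 true cementum annuli.
0.6 mm over 21 years gives 0.6 / 21 ≈ 0.03 mm/year.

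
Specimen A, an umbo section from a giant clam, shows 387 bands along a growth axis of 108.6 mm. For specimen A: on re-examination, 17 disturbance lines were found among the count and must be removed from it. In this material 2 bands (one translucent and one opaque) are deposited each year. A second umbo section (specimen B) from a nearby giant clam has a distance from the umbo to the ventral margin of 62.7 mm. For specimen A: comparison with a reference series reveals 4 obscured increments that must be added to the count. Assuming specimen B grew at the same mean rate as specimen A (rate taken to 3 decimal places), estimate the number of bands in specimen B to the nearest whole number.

216 bands

Specimen A: true band count = 387 − 17 + 4 = 374.
Specimen A: with 2 bands per year, 374 / 2 = 187 years.
A: 108.6 mm over 187 years gives 108.6 / 187 ≈ 0.581 mm/year.
For B, 62.7 / 0.581 = 107.92 years; at 2 bands per year that is 107.92 × 2 ≈ 216 bands.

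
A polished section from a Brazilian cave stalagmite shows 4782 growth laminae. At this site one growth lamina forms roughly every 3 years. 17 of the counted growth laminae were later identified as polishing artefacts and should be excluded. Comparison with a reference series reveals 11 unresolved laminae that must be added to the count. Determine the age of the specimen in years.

14328 yr

After corrections the count is 4782 − 17 + 11 = 4776 growth laminae.
At 3 years per growth lamina, 4776 × 3 = 14328 years.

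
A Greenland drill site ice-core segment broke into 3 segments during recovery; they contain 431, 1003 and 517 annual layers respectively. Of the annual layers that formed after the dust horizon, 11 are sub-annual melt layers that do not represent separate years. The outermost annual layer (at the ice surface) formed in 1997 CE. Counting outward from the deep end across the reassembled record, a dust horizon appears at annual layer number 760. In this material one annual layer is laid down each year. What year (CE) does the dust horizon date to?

817 CE

Total annual layers = 431 + 1003 + 517 = 1951.
Between annual layer 760 and the ice surface there are 1951 − 760 = 1191 annual layers.
1191 − 11 false = 1180 true annual layers after the dust horizon.
Counting back 1180 years from 1997 CE places the dust horizon in 1997 − 1180 = 817 CE.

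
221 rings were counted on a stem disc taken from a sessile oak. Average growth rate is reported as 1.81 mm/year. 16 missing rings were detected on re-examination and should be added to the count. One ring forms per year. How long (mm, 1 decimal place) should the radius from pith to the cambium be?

429.0 mm

Adjusted count: 221 + 16 = 237 rings.
237 years at 1.81 mm/year gives 1.81 × 237 = 429.0 mm.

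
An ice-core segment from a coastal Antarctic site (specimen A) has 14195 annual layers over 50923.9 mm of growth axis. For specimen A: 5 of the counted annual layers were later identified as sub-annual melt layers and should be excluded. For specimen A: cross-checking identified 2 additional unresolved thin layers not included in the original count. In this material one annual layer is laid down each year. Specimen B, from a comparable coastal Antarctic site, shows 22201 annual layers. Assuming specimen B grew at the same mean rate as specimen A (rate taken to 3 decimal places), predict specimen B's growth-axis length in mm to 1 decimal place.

79657.2 mm

Specimen A: correcting the raw count gives 14195 − 5 + 2 = 14192 true annual layers.
A: 50923.9 mm over 14192 years gives 50923.9 / 14192 ≈ 3.588 mm/year.
Length of B = 3.588 × 22201 = 79657.2 mm.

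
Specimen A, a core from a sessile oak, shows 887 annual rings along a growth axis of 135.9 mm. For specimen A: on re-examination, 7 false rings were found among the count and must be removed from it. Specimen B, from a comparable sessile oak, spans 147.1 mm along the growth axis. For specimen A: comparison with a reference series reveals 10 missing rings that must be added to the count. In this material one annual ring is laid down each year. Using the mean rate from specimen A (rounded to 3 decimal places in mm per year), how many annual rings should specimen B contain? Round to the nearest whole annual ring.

Specimen A: adjusted count: 887 − 7 + 10 = 890 annual rings.
A: Extension rate ≈ 135.9 / 890 = 0.153 mm/yr.
B spans 147.1 / 0.153 = 961.44 years ≈ 961 annual rings.

961 annual rings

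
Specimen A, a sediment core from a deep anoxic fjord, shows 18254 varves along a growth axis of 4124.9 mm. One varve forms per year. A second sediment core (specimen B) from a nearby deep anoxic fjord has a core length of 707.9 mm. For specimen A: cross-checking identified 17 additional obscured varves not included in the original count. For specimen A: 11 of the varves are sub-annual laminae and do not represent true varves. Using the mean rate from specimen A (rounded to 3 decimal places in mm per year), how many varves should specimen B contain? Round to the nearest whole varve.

Specimen A: correcting the raw count gives 18254 − 11 + 17 = 18260 true varves.
A: Mean rate = 4124.9 mm / 18260 years ≈ 0.226 mm/yr.
B spans 707.9 / 0.226 = 3132.30 years ≈ 3132 varves.

3132 varves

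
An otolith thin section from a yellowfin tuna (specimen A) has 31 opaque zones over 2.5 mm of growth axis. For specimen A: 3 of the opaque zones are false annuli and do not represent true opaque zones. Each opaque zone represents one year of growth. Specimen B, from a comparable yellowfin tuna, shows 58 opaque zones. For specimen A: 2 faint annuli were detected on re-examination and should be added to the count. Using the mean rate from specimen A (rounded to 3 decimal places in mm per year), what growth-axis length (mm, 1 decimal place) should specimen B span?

4.8 mm

Specimen A: correcting the raw count gives 31 − 3 + 2 = 30 true opaque zones.
A: 2.5 mm over 30 years gives 2.5 / 30 ≈ 0.083 mm per year.
B's length ≈ 0.083 × 58 = 4.8 mm.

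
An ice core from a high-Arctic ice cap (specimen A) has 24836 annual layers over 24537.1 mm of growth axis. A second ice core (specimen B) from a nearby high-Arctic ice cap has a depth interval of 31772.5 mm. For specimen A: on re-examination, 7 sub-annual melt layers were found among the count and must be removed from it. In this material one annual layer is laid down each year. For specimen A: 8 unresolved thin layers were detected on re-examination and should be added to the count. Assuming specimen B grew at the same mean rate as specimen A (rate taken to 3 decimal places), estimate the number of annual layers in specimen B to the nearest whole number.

Specimen A: adjusted count: 24836 − 7 + 8 = 24837 annual layers.
A: Mean rate = 24537.1 mm / 24837 years ≈ 0.988 mm/year.
For B, 31772.5 / 0.988 = 32158.40 years ≈ 32158 annual layers.

32158 annual layers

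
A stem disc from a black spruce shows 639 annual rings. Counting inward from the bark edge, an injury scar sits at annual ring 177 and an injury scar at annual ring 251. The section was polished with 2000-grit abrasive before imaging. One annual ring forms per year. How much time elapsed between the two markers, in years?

The two markers are separated by 251 − 177 = 74 annual rings.
One annual ring per year makes the interval 74 years.

74 yr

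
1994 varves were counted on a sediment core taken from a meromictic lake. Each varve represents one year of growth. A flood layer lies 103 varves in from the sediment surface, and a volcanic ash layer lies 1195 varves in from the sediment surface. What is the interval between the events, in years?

Separation: 1195 − 103 = 1092 varves.
One varve per year makes the interval 1092 years.

1092 years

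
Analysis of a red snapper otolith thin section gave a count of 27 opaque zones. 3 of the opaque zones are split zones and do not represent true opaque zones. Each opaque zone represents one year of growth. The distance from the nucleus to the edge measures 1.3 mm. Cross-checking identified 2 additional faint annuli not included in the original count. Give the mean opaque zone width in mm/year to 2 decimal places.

0.05 mm/year

True opaque zone count = 27 − 3 + 2 = 26.
Mean rate = 1.3 mm / 26 years ≈ 0.05 mm/year.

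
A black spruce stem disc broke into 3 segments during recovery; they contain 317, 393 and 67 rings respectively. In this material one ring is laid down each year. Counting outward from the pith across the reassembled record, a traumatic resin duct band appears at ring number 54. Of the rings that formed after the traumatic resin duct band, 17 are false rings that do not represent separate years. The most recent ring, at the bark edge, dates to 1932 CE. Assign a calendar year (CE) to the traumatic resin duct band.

Total rings = 317 + 393 + 67 = 777.
Between ring 54 and the bark edge there are 777 − 54 = 723 rings.
Removing the 17 false rings leaves 723 − 17 = 706 true rings beyond the traumatic resin duct band.
Counting back 706 years from 1932 CE places the traumatic resin duct band in 1932 − 706 = 1226 CE.

1226 CE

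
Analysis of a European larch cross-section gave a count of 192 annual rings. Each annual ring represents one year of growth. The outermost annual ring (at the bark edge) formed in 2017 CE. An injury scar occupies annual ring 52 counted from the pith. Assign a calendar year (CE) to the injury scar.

Between annual ring 52 and the bark edge there are 192 − 52 = 140 annual rings.
2017 − 140 = 1877 CE.

1877 CE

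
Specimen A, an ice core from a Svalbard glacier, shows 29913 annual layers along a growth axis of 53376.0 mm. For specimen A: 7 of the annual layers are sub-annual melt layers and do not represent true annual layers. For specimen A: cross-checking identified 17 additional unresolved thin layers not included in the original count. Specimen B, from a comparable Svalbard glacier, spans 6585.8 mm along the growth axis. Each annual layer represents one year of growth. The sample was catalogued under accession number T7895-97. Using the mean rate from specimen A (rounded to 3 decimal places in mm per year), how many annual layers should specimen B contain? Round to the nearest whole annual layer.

Specimen A: after corrections the count is 29913 − 7 + 17 = 29923 annual layers.
A: Mean rate = 53376.0 mm / 29923 years ≈ 1.784 mm/yr.
B spans 6585.8 / 1.784 = 3691.59 years ≈ 3692 annual layers.

3692 annual layers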